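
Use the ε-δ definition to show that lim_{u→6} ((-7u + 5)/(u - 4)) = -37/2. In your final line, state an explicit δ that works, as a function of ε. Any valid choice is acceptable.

δ = min(1, (2/23)ε)

Let ε > 0. We want δ > 0 with 0 < |u − 6| < δ ⇒ |(-7u + 5)/(u - 4) + 37/2| < ε.
Combining over a common denominator, (-7u + 5)/(u - 4) + 37/2 = [(-7u + 5)·2 − (-37)·(u - 4)] / [2·(u - 4)] = 23(u − 6) / (2(u - 4)).
So |(-7u + 5)/(u - 4) + 37/2| = 23|u − 6| / (2·|u − 4|).
Require δ ≤ 1, so |u − 4| ≥ |2| − |u − 6| > 2 − 1 = 1.
Hence |(-7u + 5)/(u - 4) + 37/2| < 23|u − 6|/(2·1) = (23/2)|u − 6|, which is < ε once |u − 6| < (2/23)ε.
Take δ = min(1, (2/23)ε). Then 0 < |u − 6| < δ forces both bounds, so |(-7u + 5)/(u - 4) + 37/2| < ε.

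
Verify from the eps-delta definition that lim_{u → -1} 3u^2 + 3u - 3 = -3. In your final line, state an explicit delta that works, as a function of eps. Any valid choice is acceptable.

delta = min(1, eps/6)

Fix eps > 0. We want delta > 0 such that 0 < |u + 1| < delta implies |(3u^2 + 3u - 3) + 3| < eps.
(3u^2 + 3u - 3) + 3 = 3u^2 + 3u = (u + 1)(3u).
So |(3u^2 + 3u - 3) + 3| = |u + 1|·|3u|.
Assume first that |u + 1| < 1, so |u| < 2. Then |3u| ≤ 3·2 = 6.
Hence |(3u^2 + 3u - 3) + 3| ≤ 6|u + 1| < eps provided |u + 1| < eps/6.
Take delta = min(1, eps/6). Then 0 < |u + 1| < delta gives both |u + 1| < 1 and |u + 1| < eps/6, so |(3u^2 + 3u - 3) + 3| < eps.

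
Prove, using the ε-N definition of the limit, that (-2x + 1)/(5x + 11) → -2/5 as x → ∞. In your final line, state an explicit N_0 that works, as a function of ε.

N_0 = (27/25)/ε

Fix ε > 0. We seek N_0 > 0 such that x > N_0 implies |(-2x + 1)/(5x + 11) + 2/5| < ε.
(-2x + 1)/(5x + 11) + 2/5 = (5(-2x + 1) − (-2)(5x + 11)) / (5(5x + 11)) = 27/(5(5x + 11)).
For x > 0 we have 5x + 11 > 5x, so |(-2x + 1)/(5x + 11) + 2/5| = 27/(5(5x + 11)) < 27/(5·5x) = (27/25)/x.
Thus |(-2x + 1)/(5x + 11) + 2/5| < ε whenever x > (27/25)/ε.
Take N_0 = (27/25)/ε. If x > N_0 then |(-2x + 1)/(5x + 11) + 2/5| < (27/25)/x < ε.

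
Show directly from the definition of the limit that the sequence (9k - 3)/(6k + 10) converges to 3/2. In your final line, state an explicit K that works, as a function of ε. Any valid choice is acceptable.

Fix ε > 0. For k ≥ 1, |(9k - 3)/(6k + 10) − (3/2)| = |-108|/(6(6k + 10)) = 108/(6(6k + 10)).
Since 6k + 10 ≥ 6k for k ≥ 1, this is ≤ 108/(6·6k) = 3/k.
So |(9k - 3)/(6k + 10) − (3/2)| < ε whenever k > 3/ε.
Take K = 3/ε. If k > K then |(9k - 3)/(6k + 10) − (3/2)| ≤ 3/k < ε.

K = 3/ε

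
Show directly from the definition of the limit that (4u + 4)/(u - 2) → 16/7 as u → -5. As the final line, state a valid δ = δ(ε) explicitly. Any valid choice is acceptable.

δ = min(7/2, (49/24)ε)

Fix ε > 0. We want δ > 0 with 0 < |u + 5| < δ ⇒ |(4u + 4)/(u - 2) − (16/7)| < ε.
Combining over a common denominator, (4u + 4)/(u - 2) − (16/7) = [(4u + 4)·(-7) − (-16)·(u - 2)] / [(-7)·(u - 2)] = -12(u + 5) / ((-7)(u - 2)).
So |(4u + 4)/(u - 2) − (16/7)| = 12|u + 5| / (7·|u − 2|).
Require δ ≤ 7/2, so |u − 2| ≥ |-7| − |u + 5| > 7 − 7/2 = 7/2.
Hence |(4u + 4)/(u - 2) − (16/7)| < 12|u + 5|/(7·(7/2)) = (24/49)|u + 5|, which is < ε once |u + 5| < (49/24)ε.
Take δ = min(7/2, (49/24)ε). Then 0 < |u + 5| < δ forces both bounds, so |(4u + 4)/(u - 2) − (16/7)| < ε.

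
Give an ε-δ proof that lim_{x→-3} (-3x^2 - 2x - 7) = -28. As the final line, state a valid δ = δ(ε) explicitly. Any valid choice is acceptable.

δ = min(1, ε/19)

Let ε > 0. We want δ > 0 such that 0 < |x + 3| < δ implies |(-3x^2 - 2x - 7) + 28| < ε.
(-3x^2 - 2x - 7) + 28 = -3x^2 - 2x + 21 = (x + 3)(-3x + 7).
So |(-3x^2 - 2x - 7) + 28| = |x + 3|·|-3x + 7|.
Require δ ≤ 1. Then |x + 3| < 1 gives |x| < 4, and by the triangle inequality |-3x + 7| ≤ 3·4 + 7 = 19.
Hence |(-3x^2 - 2x - 7) + 28| ≤ 19|x + 3| < ε provided |x + 3| < ε/19.
Take δ = min(1, ε/19). Then 0 < |x + 3| < δ gives both |x + 3| < 1 and |x + 3| < ε/19, so |(-3x^2 - 2x - 7) + 28| < ε.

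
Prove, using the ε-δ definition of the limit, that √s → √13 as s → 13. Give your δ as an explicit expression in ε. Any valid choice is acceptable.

δ = min(13, √13·ε)

Fix ε > 0. We want δ > 0 such that 0 < |s − 13| < δ implies |√s − √13| < ε.
Multiplying by the conjugate, |√s − √13| = |s − 13|/(√s + √13).
Restrict δ ≤ 13 so that |s − 13| < 13 forces s > 0, and then √s + √13 > √13.
Hence |√s − √13| < |s − 13|/√13, which is < ε once |s − 13| < √13·ε.
Take δ = min(13, √13·ε). If 0 < |s − 13| < δ then s > 0 and |√s − √13| < |s − 13|/√13 < ε.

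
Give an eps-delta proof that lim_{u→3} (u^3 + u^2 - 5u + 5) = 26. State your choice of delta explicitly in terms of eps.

Fix eps > 0. We want delta > 0 such that 0 < |u − 3| < delta implies |(u^3 + u^2 - 5u + 5) − 26| < eps.
(u^3 + u^2 - 5u + 5) − 26 = u^3 + u^2 - 5u - 21 = (u − 3)(u^2 + 4u + 7).
So |(u^3 + u^2 - 5u + 5) − 26| = |u − 3|·|u^2 + 4u + 7|.
Assume first that |u − 3| < 1, so |u| < 4. Then |u^2 + 4u + 7| ≤ 4^2 + 4·4 + 7 = 39.
Hence |(u^3 + u^2 - 5u + 5) − 26| ≤ 39|u − 3| < eps provided |u − 3| < eps/39.
Choosing delta = min(1, eps/39) ensures both conditions, hence |(u^3 + u^2 - 5u + 5) − 26| < eps.

delta = min(1, eps/39)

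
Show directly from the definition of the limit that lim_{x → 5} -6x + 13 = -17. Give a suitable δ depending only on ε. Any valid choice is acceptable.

δ = ε/6

Let ε > 0 be given. We need δ > 0 so that 0 < |x − 5| < δ implies |(-6x + 13) + 17| < ε.
|(-6x + 13) + 17| = |-6x + 30| = 6|x − 5|.
So 6|x − 5| < ε exactly when |x − 5| < ε/6.
Choosing δ = ε/6 gives |(-6x + 13) + 17| = 6|x − 5| < ε whenever |x − 5| < δ.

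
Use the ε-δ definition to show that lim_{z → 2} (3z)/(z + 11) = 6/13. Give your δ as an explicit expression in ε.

δ = min(13/2, (169/66)ε)

Suppose ε > 0. We want δ > 0 with 0 < |z − 2| < δ ⇒ |(3z)/(z + 11) − (6/13)| < ε.
Combining over a common denominator, (3z)/(z + 11) − (6/13) = [(3z)·13 − 6·(z + 11)] / [13·(z + 11)] = 33(z − 2) / (13(z + 11)).
So |(3z)/(z + 11) − (6/13)| = 33|z − 2| / (13·|z + 11|).
Require δ ≤ 13/2, so |z + 11| ≥ |13| − |z − 2| > 13 − 13/2 = 13/2.
Hence |(3z)/(z + 11) − (6/13)| < 33|z − 2|/(13·(13/2)) = (66/169)|z − 2|, which is < ε once |z − 2| < (169/66)ε.
Take δ = min(13/2, (169/66)ε). Then 0 < |z − 2| < δ forces both bounds, so |(3z)/(z + 11) − (6/13)| < ε.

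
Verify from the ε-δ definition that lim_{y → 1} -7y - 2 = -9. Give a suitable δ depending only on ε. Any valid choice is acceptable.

δ = ε/7

Let ε > 0 be given. We need δ > 0 so that 0 < |y − 1| < δ implies |(-7y - 2) + 9| < ε.
Since (-7y - 2) + 9 = -7(y − 1), we have |(-7y - 2) + 9| = 7|y − 1|.
Thus it suffices that |y − 1| < ε/7.
Choosing δ = ε/7 gives |(-7y - 2) + 9| = 7|y − 1| < ε whenever |y − 1| < δ.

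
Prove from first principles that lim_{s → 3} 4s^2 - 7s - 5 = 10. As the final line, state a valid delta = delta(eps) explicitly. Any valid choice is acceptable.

Suppose eps > 0. We want delta > 0 such that 0 < |s − 3| < delta implies |(4s^2 - 7s - 5) − 10| < eps.
(4s^2 - 7s - 5) − 10 = 4s^2 - 7s - 15 = (s − 3)(4s + 5).
So |(4s^2 - 7s - 5) − 10| = |s − 3|·|4s + 5|.
Assume first that |s − 3| < 1, so |s| < 4. Then |4s + 5| ≤ 4·4 + 5 = 21.
Hence |(4s^2 - 7s - 5) − 10| ≤ 21|s − 3| < eps provided |s − 3| < eps/21.
Choosing delta = min(1, eps/21) ensures both conditions, hence |(4s^2 - 7s - 5) − 10| < eps.

delta = min(1, eps/21)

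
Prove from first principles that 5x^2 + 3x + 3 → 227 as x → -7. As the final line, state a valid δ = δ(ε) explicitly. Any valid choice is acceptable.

δ = min(1, ε/72)

Let ε > 0 be given. We want δ > 0 such that 0 < |x + 7| < δ implies |(5x^2 + 3x + 3) − 227| < ε.
(5x^2 + 3x + 3) − 227 = 5x^2 + 3x - 224 = (x + 7)(5x - 32).
So |(5x^2 + 3x + 3) − 227| = |x + 7|·|5x - 32|.
Assume first that |x + 7| < 1, so |x| < 8. Then |5x - 32| ≤ 5·8 + 32 = 72.
Hence |(5x^2 + 3x + 3) − 227| ≤ 72|x + 7| < ε provided |x + 7| < ε/72.
Choosing δ = min(1, ε/72) ensures both conditions, hence |(5x^2 + 3x + 3) − 227| < ε.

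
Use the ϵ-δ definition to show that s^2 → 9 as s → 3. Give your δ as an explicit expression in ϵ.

Let ϵ > 0 be given. We seek δ > 0 with 0 < |s − 3| < δ ⇒ |s^2 − 9| < ϵ.
Factor: s^2 − 9 = (s − 3)(s + 3), so |s^2 − 9| = |s − 3|·|s + 3|.
Impose δ ≤ 2 so that |s| < 5; then |s + 3| ≤ 8.
Hence |s^2 − 9| ≤ 8|s − 3|, which is < ϵ once |s − 3| < ϵ/8.
Take δ = min(2, ϵ/8). If 0 < |s − 3| < δ then both bounds hold and |s^2 − 9| ≤ 8|s − 3| < 8·(ϵ/8) = ϵ.

δ = min(2, ϵ/8)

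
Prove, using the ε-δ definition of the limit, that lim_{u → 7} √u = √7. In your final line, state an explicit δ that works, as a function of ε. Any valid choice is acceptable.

Suppose ε > 0. We want δ > 0 such that 0 < |u − 7| < δ implies |√u − √7| < ε.
Rationalise: √u − √7 = (u − 7)/(√u + √7), so |√u − √7| = |u − 7|/(√u + √7).
Restrict δ ≤ 7 so that |u − 7| < 7 forces u > 0, and then √u + √7 > √7.
Hence |√u − √7| < |u − 7|/√7, which is < ε once |u − 7| < √7·ε.
Take δ = min(7, √7·ε). If 0 < |u − 7| < δ then u > 0 and |√u − √7| < |u − 7|/√7 < ε.

δ = min(7, √7·ε)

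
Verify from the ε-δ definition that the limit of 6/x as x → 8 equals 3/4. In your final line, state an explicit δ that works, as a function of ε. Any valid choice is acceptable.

δ = min(4, (16/3)ε)

Suppose ε > 0. We seek δ > 0 such that 0 < |x − 8| < δ implies |6/x − (3/4)| < ε.
|6/x − (3/4)| = 6·|8 − x|/(8·|x|) = 6|x − 8|/(8|x|).
Require δ ≤ 4 so that |x| > 8 − 4 = 4, hence 8|x| > 32.
Then |6/x − (3/4)| < 6|x − 8|/32, which is < ε when |x − 8| < (16/3)ε.
Take δ = min(4, (16/3)ε). Then 0 < |x − 8| < δ gives both |x − 8| < 4 and |x − 8| < (16/3)ε, so |6/x − (3/4)| < ε.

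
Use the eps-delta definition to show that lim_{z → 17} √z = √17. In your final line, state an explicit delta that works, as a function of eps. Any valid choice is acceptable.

Let eps > 0. We want delta > 0 such that 0 < |z − 17| < delta implies |√z − √17| < eps.
Multiplying by the conjugate, |√z − √17| = |z − 17|/(√z + √17).
Restrict delta ≤ 17 so that |z − 17| < 17 forces z > 0, and then √z + √17 > √17.
Hence |√z − √17| < |z − 17|/√17, which is < eps once |z − 17| < √17·eps.
Take delta = min(17, √17·eps). If 0 < |z − 17| < delta then z > 0 and |√z − √17| < |z − 17|/√17 < eps.

delta = min(17, √17·eps)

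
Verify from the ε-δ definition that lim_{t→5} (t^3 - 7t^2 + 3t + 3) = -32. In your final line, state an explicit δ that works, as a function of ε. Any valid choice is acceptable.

Fix ε > 0. We want δ > 0 such that 0 < |t − 5| < δ implies |(t^3 - 7t^2 + 3t + 3) + 32| < ε.
(t^3 - 7t^2 + 3t + 3) + 32 = t^3 - 7t^2 + 3t + 35 = (t − 5)(t^2 - 2t - 7).
So |(t^3 - 7t^2 + 3t + 3) + 32| = |t − 5|·|t^2 - 2t - 7|.
Require δ ≤ 1. Then |t − 5| < 1 gives |t| < 6, and by the triangle inequality |t^2 - 2t - 7| ≤ 6^2 + 2·6 + 7 = 55.
Hence |(t^3 - 7t^2 + 3t + 3) + 32| ≤ 55|t − 5| < ε provided |t − 5| < ε/55.
Take δ = min(1, ε/55). Then 0 < |t − 5| < δ gives both |t − 5| < 1 and |t − 5| < ε/55, so |(t^3 - 7t^2 + 3t + 3) + 32| < ε.

δ = min(1, ε/55)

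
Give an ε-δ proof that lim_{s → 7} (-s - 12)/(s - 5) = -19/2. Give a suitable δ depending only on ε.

δ = min(1, (2/17)ε)

Let ε > 0. We want δ > 0 with 0 < |s − 7| < δ ⇒ |(-s - 12)/(s - 5) + 19/2| < ε.
Combining over a common denominator, (-s - 12)/(s - 5) + 19/2 = [(-s - 12)·2 − (-19)·(s - 5)] / [2·(s - 5)] = 17(s − 7) / (2(s - 5)).
So |(-s - 12)/(s - 5) + 19/2| = 17|s − 7| / (2·|s − 5|).
Require δ ≤ 1, so |s − 5| ≥ |2| − |s − 7| > 2 − 1 = 1.
Hence |(-s - 12)/(s - 5) + 19/2| < 17|s − 7|/(2·1) = (17/2)|s − 7|, which is < ε once |s − 7| < (2/17)ε.
Take δ = min(1, (2/17)ε). Then 0 < |s − 7| < δ forces both bounds, so |(-s - 12)/(s - 5) + 19/2| < ε.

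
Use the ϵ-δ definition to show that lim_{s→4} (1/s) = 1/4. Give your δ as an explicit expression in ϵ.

δ = min(2, 8ϵ)

Suppose ϵ > 0. We seek δ > 0 such that 0 < |s − 4| < δ implies |1/s − (1/4)| < ϵ.
|1/s − (1/4)| = |4 − s|/(4·|s|) = |s − 4|/(4|s|).
Restrict δ ≤ 2. Then |s − 4| < 2 gives |s| > 2, so 4|s| > 8.
Then |1/s − (1/4)| < |s − 4|/8, which is < ϵ when |s − 4| < 8ϵ.
Take δ = min(2, 8ϵ). Then 0 < |s − 4| < δ gives both |s − 4| < 2 and |s − 4| < 8ϵ, so |1/s − (1/4)| < ϵ.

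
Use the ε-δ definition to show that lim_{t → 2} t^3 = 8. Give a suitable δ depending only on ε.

δ = min(1, ε/19)

Let ε > 0. We seek δ > 0 with 0 < |t − 2| < δ ⇒ |t^3 − 8| < ε.
Factor: t^3 − 8 = (t − 2)(t^2 + 2t + 4), so |t^3 − 8| = |t − 2|·|t^2 + 2t + 4|.
Impose δ ≤ 1 so that |t| < 3; then |t^2 + 2t + 4| ≤ 19.
Hence |t^3 − 8| ≤ 19|t − 2|, which is < ε once |t − 2| < ε/19.
Take δ = min(1, ε/19). If 0 < |t − 2| < δ then both bounds hold and |t^3 − 8| ≤ 19|t − 2| < 19·(ε/19) = ε.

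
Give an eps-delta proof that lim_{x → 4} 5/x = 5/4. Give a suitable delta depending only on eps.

delta = min(2, (8/5)eps)

Suppose eps > 0. We seek delta > 0 such that 0 < |x − 4| < delta implies |5/x − (5/4)| < eps.
|5/x − (5/4)| = 5·|4 − x|/(4·|x|) = 5|x − 4|/(4|x|).
Restrict delta ≤ 2. Then |x − 4| < 2 gives |x| > 2, so 4|x| > 8.
Then |5/x − (5/4)| < 5|x − 4|/8, which is < eps when |x − 4| < (8/5)eps.
Take delta = min(2, (8/5)eps). Then 0 < |x − 4| < delta gives both |x − 4| < 2 and |x − 4| < (8/5)eps, so |5/x − (5/4)| < eps.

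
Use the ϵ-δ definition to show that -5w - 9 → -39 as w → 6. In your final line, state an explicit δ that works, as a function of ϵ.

Suppose ϵ > 0. We need δ > 0 so that 0 < |w − 6| < δ implies |(-5w - 9) + 39| < ϵ.
Since (-5w - 9) + 39 = -5(w − 6), we have |(-5w - 9) + 39| = 5|w − 6|.
So 5|w − 6| < ϵ exactly when |w − 6| < ϵ/5.
Choosing δ = ϵ/5 gives |(-5w - 9) + 39| = 5|w − 6| < ϵ whenever |w − 6| < δ.

δ = ϵ/5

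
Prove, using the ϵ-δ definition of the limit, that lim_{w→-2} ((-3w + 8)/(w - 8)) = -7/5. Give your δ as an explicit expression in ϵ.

Let ϵ > 0 be given. We want δ > 0 with 0 < |w + 2| < δ ⇒ |(-3w + 8)/(w - 8) + 7/5| < ϵ.
Combining over a common denominator, (-3w + 8)/(w - 8) + 7/5 = [(-3w + 8)·(-10) − 14·(w - 8)] / [(-10)·(w - 8)] = 16(w + 2) / ((-10)(w - 8)).
So |(-3w + 8)/(w - 8) + 7/5| = 16|w + 2| / (10·|w − 8|).
Require δ ≤ 5, so |w − 8| ≥ |-10| − |w + 2| > 10 − 5 = 5.
Hence |(-3w + 8)/(w - 8) + 7/5| < 16|w + 2|/(10·5) = (8/25)|w + 2|, which is < ϵ once |w + 2| < (25/8)ϵ.
Take δ = min(5, (25/8)ϵ). Then 0 < |w + 2| < δ forces both bounds, so |(-3w + 8)/(w - 8) + 7/5| < ϵ.

δ = min(5, (25/8)ϵ)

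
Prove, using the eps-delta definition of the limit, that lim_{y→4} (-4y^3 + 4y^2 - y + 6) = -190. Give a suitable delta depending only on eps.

Let eps > 0. We want delta > 0 such that 0 < |y − 4| < delta implies |(-4y^3 + 4y^2 - y + 6) + 190| < eps.
(-4y^3 + 4y^2 - y + 6) + 190 = -4y^3 + 4y^2 - y + 196 = (y − 4)(-4y^2 - 12y - 49).
So |(-4y^3 + 4y^2 - y + 6) + 190| = |y − 4|·|-4y^2 - 12y - 49|.
Require delta ≤ 1. Then |y − 4| < 1 gives |y| < 5, and by the triangle inequality |-4y^2 - 12y - 49| ≤ 4·5^2 + 12·5 + 49 = 209.
Hence |(-4y^3 + 4y^2 - y + 6) + 190| ≤ 209|y − 4| < eps provided |y − 4| < eps/209.
Choosing delta = min(1, eps/209) ensures both conditions, hence |(-4y^3 + 4y^2 - y + 6) + 190| < eps.

delta = min(1, eps/209)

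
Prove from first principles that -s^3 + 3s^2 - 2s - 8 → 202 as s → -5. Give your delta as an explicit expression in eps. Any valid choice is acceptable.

Let eps > 0. We want delta > 0 such that 0 < |s + 5| < delta implies |(-s^3 + 3s^2 - 2s - 8) − 202| < eps.
(-s^3 + 3s^2 - 2s - 8) − 202 = -s^3 + 3s^2 - 2s - 210 = (s + 5)(-s^2 + 8s - 42).
So |(-s^3 + 3s^2 - 2s - 8) − 202| = |s + 5|·|-s^2 + 8s - 42|.
Require delta ≤ 1. Then |s + 5| < 1 gives |s| < 6, and by the triangle inequality |-s^2 + 8s - 42| ≤ 6^2 + 8·6 + 42 = 126.
Hence |(-s^3 + 3s^2 - 2s - 8) − 202| ≤ 126|s + 5| < eps provided |s + 5| < eps/126.
Take delta = min(1, eps/126). Then 0 < |s + 5| < delta gives both |s + 5| < 1 and |s + 5| < eps/126, so |(-s^3 + 3s^2 - 2s - 8) − 202| < eps.

delta = min(1, eps/126)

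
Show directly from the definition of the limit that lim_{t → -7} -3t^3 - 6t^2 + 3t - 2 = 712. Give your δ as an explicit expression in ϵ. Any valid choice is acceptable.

δ = min(2, ϵ/480)

Let ϵ > 0. We want δ > 0 such that 0 < |t + 7| < δ implies |(-3t^3 - 6t^2 + 3t - 2) − 712| < ϵ.
(-3t^3 - 6t^2 + 3t - 2) − 712 = -3t^3 - 6t^2 + 3t - 714 = (t + 7)(-3t^2 + 15t - 102).
So |(-3t^3 - 6t^2 + 3t - 2) − 712| = |t + 7|·|-3t^2 + 15t - 102|.
Require δ ≤ 2. Then |t + 7| < 2 gives |t| < 9, and by the triangle inequality |-3t^2 + 15t - 102| ≤ 3·9^2 + 15·9 + 102 = 480.
Hence |(-3t^3 - 6t^2 + 3t - 2) − 712| ≤ 480|t + 7| < ϵ provided |t + 7| < ϵ/480.
Choosing δ = min(2, ϵ/480) ensures both conditions, hence |(-3t^3 - 6t^2 + 3t - 2) − 712| < ϵ.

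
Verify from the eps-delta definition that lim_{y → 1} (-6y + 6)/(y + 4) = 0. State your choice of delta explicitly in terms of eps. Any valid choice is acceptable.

delta = min(5/2, (5/12)eps)

Suppose eps > 0. We want delta > 0 with 0 < |y − 1| < delta ⇒ |(-6y + 6)/(y + 4) − 0| < eps.
Combining over a common denominator, (-6y + 6)/(y + 4) − 0 = [(-6y + 6)·5 − 0·(y + 4)] / [5·(y + 4)] = -30(y − 1) / (5(y + 4)).
So |(-6y + 6)/(y + 4) − 0| = 30|y − 1| / (5·|y + 4|).
Require delta ≤ 5/2, so |y + 4| ≥ |5| − |y − 1| > 5 − 5/2 = 5/2.
Hence |(-6y + 6)/(y + 4) − 0| < 30|y − 1|/(5·(5/2)) = (12/5)|y − 1|, which is < eps once |y − 1| < (5/12)eps.
Take delta = min(5/2, (5/12)eps). Then 0 < |y − 1| < delta forces both bounds, so |(-6y + 6)/(y + 4) − 0| < eps.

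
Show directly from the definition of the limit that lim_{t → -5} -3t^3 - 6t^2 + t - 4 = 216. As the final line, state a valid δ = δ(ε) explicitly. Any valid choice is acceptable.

Fix ε > 0. We want δ > 0 such that 0 < |t + 5| < δ implies |(-3t^3 - 6t^2 + t - 4) − 216| < ε.
(-3t^3 - 6t^2 + t - 4) − 216 = -3t^3 - 6t^2 + t - 220 = (t + 5)(-3t^2 + 9t - 44).
So |(-3t^3 - 6t^2 + t - 4) − 216| = |t + 5|·|-3t^2 + 9t - 44|.
Require δ ≤ 1. Then |t + 5| < 1 gives |t| < 6, and by the triangle inequality |-3t^2 + 9t - 44| ≤ 3·6^2 + 9·6 + 44 = 206.
Hence |(-3t^3 - 6t^2 + t - 4) − 216| ≤ 206|t + 5| < ε provided |t + 5| < ε/206.
Take δ = min(1, ε/206). Then 0 < |t + 5| < δ gives both |t + 5| < 1 and |t + 5| < ε/206, so |(-3t^3 - 6t^2 + t - 4) − 216| < ε.

δ = min(1, ε/206)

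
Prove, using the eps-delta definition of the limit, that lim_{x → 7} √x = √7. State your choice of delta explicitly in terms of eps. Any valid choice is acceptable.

Let eps > 0. We want delta > 0 such that 0 < |x − 7| < delta implies |√x − √7| < eps.
Multiplying by the conjugate, |√x − √7| = |x − 7|/(√x + √7).
Restrict delta ≤ 7 so that |x − 7| < 7 forces x > 0, and then √x + √7 > √7.
Hence |√x − √7| < |x − 7|/√7, which is < eps once |x − 7| < √7·eps.
Take delta = min(7, √7·eps). If 0 < |x − 7| < delta then x > 0 and |√x − √7| < |x − 7|/√7 < eps.

delta = min(7, √7·eps)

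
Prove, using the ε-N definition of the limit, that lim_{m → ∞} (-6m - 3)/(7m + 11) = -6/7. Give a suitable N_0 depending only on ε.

Let ε > 0 be given. For m ≥ 1, |(-6m - 3)/(7m + 11) + 6/7| = |45|/(7(7m + 11)) = 45/(7(7m + 11)).
Since 7m + 11 ≥ 7m for m ≥ 1, this is ≤ 45/(7·7m) = (45/49)/m.
So |(-6m - 3)/(7m + 11) + 6/7| < ε whenever m > (45/49)/ε.
Take N_0 = (45/49)/ε. If m > N_0 then |(-6m - 3)/(7m + 11) + 6/7| ≤ (45/49)/m < ε.

N_0 = (45/49)/ε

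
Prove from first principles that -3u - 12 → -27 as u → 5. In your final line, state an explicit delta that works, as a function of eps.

delta = eps/3

Let eps > 0 be given. We need delta > 0 so that 0 < |u − 5| < delta implies |(-3u - 12) + 27| < eps.
|(-3u - 12) + 27| = |-3u + 15| = 3|u − 5|.
So 3|u − 5| < eps exactly when |u − 5| < eps/3.
Choosing delta = eps/3 gives |(-3u - 12) + 27| = 3|u − 5| < eps whenever |u − 5| < delta.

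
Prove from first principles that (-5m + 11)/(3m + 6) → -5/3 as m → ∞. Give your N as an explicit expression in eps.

Let eps > 0 be given. For m ≥ 1, |(-5m + 11)/(3m + 6) + 5/3| = |63|/(3(3m + 6)) = 63/(3(3m + 6)).
Since 3m + 6 ≥ 3m for m ≥ 1, this is ≤ 63/(3·3m) = 7/m.
So |(-5m + 11)/(3m + 6) + 5/3| < eps whenever m > 7/eps.
Take N = 7/eps. If m > N then |(-5m + 11)/(3m + 6) + 5/3| ≤ 7/m < eps.

N = 7/eps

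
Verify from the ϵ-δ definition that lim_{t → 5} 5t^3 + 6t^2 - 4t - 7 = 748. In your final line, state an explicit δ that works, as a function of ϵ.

Let ϵ > 0 be given. We want δ > 0 such that 0 < |t − 5| < δ implies |(5t^3 + 6t^2 - 4t - 7) − 748| < ϵ.
(5t^3 + 6t^2 - 4t - 7) − 748 = 5t^3 + 6t^2 - 4t - 755 = (t − 5)(5t^2 + 31t + 151).
So |(5t^3 + 6t^2 - 4t - 7) − 748| = |t − 5|·|5t^2 + 31t + 151|.
Require δ ≤ 1. Then |t − 5| < 1 gives |t| < 6, and by the triangle inequality |5t^2 + 31t + 151| ≤ 5·6^2 + 31·6 + 151 = 517.
Hence |(5t^3 + 6t^2 - 4t - 7) − 748| ≤ 517|t − 5| < ϵ provided |t − 5| < ϵ/517.
Choosing δ = min(1, ϵ/517) ensures both conditions, hence |(5t^3 + 6t^2 - 4t - 7) − 748| < ϵ.

δ = min(1, ϵ/517)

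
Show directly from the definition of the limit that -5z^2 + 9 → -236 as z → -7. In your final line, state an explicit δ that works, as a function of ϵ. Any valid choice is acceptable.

Let ϵ > 0. We want δ > 0 such that 0 < |z + 7| < δ implies |(-5z^2 + 9) + 236| < ϵ.
(-5z^2 + 9) + 236 = -5z^2 + 245 = (z + 7)(-5z + 35).
So |(-5z^2 + 9) + 236| = |z + 7|·|-5z + 35|.
Assume first that |z + 7| < 1, so |z| < 8. Then |-5z + 35| ≤ 5·8 + 35 = 75.
Hence |(-5z^2 + 9) + 236| ≤ 75|z + 7| < ϵ provided |z + 7| < ϵ/75.
Take δ = min(1, ϵ/75). Then 0 < |z + 7| < δ gives both |z + 7| < 1 and |z + 7| < ϵ/75, so |(-5z^2 + 9) + 236| < ϵ.

δ = min(1, ϵ/75)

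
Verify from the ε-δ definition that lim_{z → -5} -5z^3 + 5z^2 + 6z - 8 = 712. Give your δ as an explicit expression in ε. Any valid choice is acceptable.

δ = min(2, ε/599)

Let ε > 0 be given. We want δ > 0 such that 0 < |z + 5| < δ implies |(-5z^3 + 5z^2 + 6z - 8) − 712| < ε.
(-5z^3 + 5z^2 + 6z - 8) − 712 = -5z^3 + 5z^2 + 6z - 720 = (z + 5)(-5z^2 + 30z - 144).
So |(-5z^3 + 5z^2 + 6z - 8) − 712| = |z + 5|·|-5z^2 + 30z - 144|.
Require δ ≤ 2. Then |z + 5| < 2 gives |z| < 7, and by the triangle inequality |-5z^2 + 30z - 144| ≤ 5·7^2 + 30·7 + 144 = 599.
Hence |(-5z^3 + 5z^2 + 6z - 8) − 712| ≤ 599|z + 5| < ε provided |z + 5| < ε/599.
Choosing δ = min(2, ε/599) ensures both conditions, hence |(-5z^3 + 5z^2 + 6z - 8) − 712| < ε.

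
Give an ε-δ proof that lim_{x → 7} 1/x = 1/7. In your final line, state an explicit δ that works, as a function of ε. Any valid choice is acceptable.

δ = min(7/2, (49/2)ε)

Let ε > 0 be given. We seek δ > 0 such that 0 < |x − 7| < δ implies |1/x − (1/7)| < ε.
|1/x − (1/7)| = |7 − x|/(7·|x|) = |x − 7|/(7|x|).
Require δ ≤ 7/2 so that |x| > 7 − 7/2 = 7/2, hence 7|x| > 49/2.
Then |1/x − (1/7)| < |x − 7|/(49/2), which is < ε when |x − 7| < (49/2)ε.
Take δ = min(7/2, (49/2)ε). Then 0 < |x − 7| < δ gives both |x − 7| < 7/2 and |x − 7| < (49/2)ε, so |1/x − (1/7)| < ε.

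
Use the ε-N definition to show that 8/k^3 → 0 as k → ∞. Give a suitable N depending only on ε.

N = (8/ε)^{1/3}

Let ε > 0 be given. For k ≥ 1, |8/k^3 − 0| = 8/k^3.
8/k^3 < ε ⇔ k^3 > 8/ε ⇔ k > (8/ε)^{1/3}.
Take N = (8/ε)^{1/3}. Then k > N implies 8/k^3 < ε.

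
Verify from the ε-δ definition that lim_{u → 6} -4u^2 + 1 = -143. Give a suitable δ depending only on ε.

δ = min(2, ε/56)

Let ε > 0 be given. We want δ > 0 such that 0 < |u − 6| < δ implies |(-4u^2 + 1) + 143| < ε.
(-4u^2 + 1) + 143 = -4u^2 + 144 = (u − 6)(-4u - 24).
So |(-4u^2 + 1) + 143| = |u − 6|·|-4u - 24|.
Assume first that |u − 6| < 2, so |u| < 8. Then |-4u - 24| ≤ 4·8 + 24 = 56.
Hence |(-4u^2 + 1) + 143| ≤ 56|u − 6| < ε provided |u − 6| < ε/56.
Choosing δ = min(2, ε/56) ensures both conditions, hence |(-4u^2 + 1) + 143| < ε.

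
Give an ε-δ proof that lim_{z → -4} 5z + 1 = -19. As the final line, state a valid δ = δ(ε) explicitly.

Suppose ε > 0. We need δ > 0 so that 0 < |z + 4| < δ implies |(5z + 1) + 19| < ε.
Since (5z + 1) + 19 = 5(z + 4), we have |(5z + 1) + 19| = 5|z + 4|.
Thus it suffices that |z + 4| < ε/5.
Take δ = ε/5. If 0 < |z + 4| < δ then |(5z + 1) + 19| = 5|z + 4| < 5·(ε/5) = ε.

δ = ε/5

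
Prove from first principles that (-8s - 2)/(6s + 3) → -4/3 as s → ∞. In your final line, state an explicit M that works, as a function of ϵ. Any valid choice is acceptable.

Let ϵ > 0 be given. We seek M > 0 such that s > M implies |(-8s - 2)/(6s + 3) + 4/3| < ϵ.
(-8s - 2)/(6s + 3) + 4/3 = (6(-8s - 2) − (-8)(6s + 3)) / (6(6s + 3)) = 12/(6(6s + 3)).
For s > 0 we have 6s + 3 > 6s, so |(-8s - 2)/(6s + 3) + 4/3| = 12/(6(6s + 3)) < 12/(6·6s) = (1/3)/s.
Thus |(-8s - 2)/(6s + 3) + 4/3| < ϵ whenever s > (1/3)/ϵ.
Take M = (1/3)/ϵ. If s > M then |(-8s - 2)/(6s + 3) + 4/3| < (1/3)/s < ϵ.

M = (1/3)/ϵ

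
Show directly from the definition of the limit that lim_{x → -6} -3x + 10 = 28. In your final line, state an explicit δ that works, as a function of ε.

Suppose ε > 0. We need δ > 0 so that 0 < |x + 6| < δ implies |(-3x + 10) − 28| < ε.
Since (-3x + 10) − 28 = -3(x + 6), we have |(-3x + 10) − 28| = 3|x + 6|.
So 3|x + 6| < ε exactly when |x + 6| < ε/3.
Choosing δ = ε/3 gives |(-3x + 10) − 28| = 3|x + 6| < ε whenever |x + 6| < δ.

δ = ε/3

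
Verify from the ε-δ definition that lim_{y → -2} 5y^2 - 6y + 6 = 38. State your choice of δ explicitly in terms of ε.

Let ε > 0. We want δ > 0 such that 0 < |y + 2| < δ implies |(5y^2 - 6y + 6) − 38| < ε.
(5y^2 - 6y + 6) − 38 = 5y^2 - 6y - 32 = (y + 2)(5y - 16).
So |(5y^2 - 6y + 6) − 38| = |y + 2|·|5y - 16|.
Require δ ≤ 2. Then |y + 2| < 2 gives |y| < 4, and by the triangle inequality |5y - 16| ≤ 5·4 + 16 = 36.
Hence |(5y^2 - 6y + 6) − 38| ≤ 36|y + 2| < ε provided |y + 2| < ε/36.
Take δ = min(2, ε/36). Then 0 < |y + 2| < δ gives both |y + 2| < 2 and |y + 2| < ε/36, so |(5y^2 - 6y + 6) − 38| < ε.

δ = min(2, ε/36)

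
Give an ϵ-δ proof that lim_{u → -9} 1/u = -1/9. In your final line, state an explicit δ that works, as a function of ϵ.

δ = min(9/2, (81/2)ϵ)

Let ϵ > 0. We seek δ > 0 such that 0 < |u + 9| < δ implies |1/u + 1/9| < ϵ.
|1/u + 1/9| = |-9 − u|/(9·|u|) = |u + 9|/(9|u|).
Restrict δ ≤ 9/2. Then |u + 9| < 9/2 gives |u| > 9/2, so 9|u| > 81/2.
Then |1/u + 1/9| < |u + 9|/(81/2), which is < ϵ when |u + 9| < (81/2)ϵ.
Take δ = min(9/2, (81/2)ϵ). Then 0 < |u + 9| < δ gives both |u + 9| < 9/2 and |u + 9| < (81/2)ϵ, so |1/u + 1/9| < ϵ.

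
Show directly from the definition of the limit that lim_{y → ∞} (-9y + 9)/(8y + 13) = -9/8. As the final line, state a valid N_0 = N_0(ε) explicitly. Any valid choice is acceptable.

Let ε > 0 be given. We seek N_0 > 0 such that y > N_0 implies |(-9y + 9)/(8y + 13) + 9/8| < ε.
(-9y + 9)/(8y + 13) + 9/8 = (8(-9y + 9) − (-9)(8y + 13)) / (8(8y + 13)) = 189/(8(8y + 13)).
For y > 0 we have 8y + 13 > 8y, so |(-9y + 9)/(8y + 13) + 9/8| = 189/(8(8y + 13)) < 189/(8·8y) = (189/64)/y.
Thus |(-9y + 9)/(8y + 13) + 9/8| < ε whenever y > (189/64)/ε.
Take N_0 = (189/64)/ε. If y > N_0 then |(-9y + 9)/(8y + 13) + 9/8| < (189/64)/y < ε.

N_0 = (189/64)/ε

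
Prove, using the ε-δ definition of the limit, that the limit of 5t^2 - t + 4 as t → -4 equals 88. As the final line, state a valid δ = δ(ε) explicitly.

δ = min(2, ε/51)

Let ε > 0 be given. We want δ > 0 such that 0 < |t + 4| < δ implies |(5t^2 - t + 4) − 88| < ε.
(5t^2 - t + 4) − 88 = 5t^2 - t - 84 = (t + 4)(5t - 21).
So |(5t^2 - t + 4) − 88| = |t + 4|·|5t - 21|.
Require δ ≤ 2. Then |t + 4| < 2 gives |t| < 6, and by the triangle inequality |5t - 21| ≤ 5·6 + 21 = 51.
Hence |(5t^2 - t + 4) − 88| ≤ 51|t + 4| < ε provided |t + 4| < ε/51.
Take δ = min(2, ε/51). Then 0 < |t + 4| < δ gives both |t + 4| < 2 and |t + 4| < ε/51, so |(5t^2 - t + 4) − 88| < ε.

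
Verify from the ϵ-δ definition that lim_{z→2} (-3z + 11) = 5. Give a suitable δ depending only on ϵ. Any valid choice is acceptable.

δ = ϵ/3

Let ϵ > 0 be given. We need δ > 0 so that 0 < |z − 2| < δ implies |(-3z + 11) − 5| < ϵ.
Since (-3z + 11) − 5 = -3(z − 2), we have |(-3z + 11) − 5| = 3|z − 2|.
So 3|z − 2| < ϵ exactly when |z − 2| < ϵ/3.
Take δ = ϵ/3. If 0 < |z − 2| < δ then |(-3z + 11) − 5| = 3|z − 2| < 3·(ϵ/3) = ϵ.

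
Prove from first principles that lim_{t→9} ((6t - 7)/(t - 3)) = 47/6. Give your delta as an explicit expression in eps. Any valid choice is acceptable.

Let eps > 0. We want delta > 0 with 0 < |t − 9| < delta ⇒ |(6t - 7)/(t - 3) − (47/6)| < eps.
Combining over a common denominator, (6t - 7)/(t - 3) − (47/6) = [(6t - 7)·6 − 47·(t - 3)] / [6·(t - 3)] = -11(t − 9) / (6(t - 3)).
So |(6t - 7)/(t - 3) − (47/6)| = 11|t − 9| / (6·|t − 3|).
Require delta ≤ 3, so |t − 3| ≥ |6| − |t − 9| > 6 − 3 = 3.
Hence |(6t - 7)/(t - 3) − (47/6)| < 11|t − 9|/(6·3) = (11/18)|t − 9|, which is < eps once |t − 9| < (18/11)eps.
Take delta = min(3, (18/11)eps). Then 0 < |t − 9| < delta forces both bounds, so |(6t - 7)/(t - 3) − (47/6)| < eps.

delta = min(3, (18/11)eps)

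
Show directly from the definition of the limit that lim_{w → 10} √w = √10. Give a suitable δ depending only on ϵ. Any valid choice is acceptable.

δ = min(10, √10·ϵ)

Suppose ϵ > 0. We want δ > 0 such that 0 < |w − 10| < δ implies |√w − √10| < ϵ.
Multiplying by the conjugate, |√w − √10| = |w − 10|/(√w + √10).
Restrict δ ≤ 10 so that |w − 10| < 10 forces w > 0, and then √w + √10 > √10.
Hence |√w − √10| < |w − 10|/√10, which is < ϵ once |w − 10| < √10·ϵ.
Take δ = min(10, √10·ϵ). If 0 < |w − 10| < δ then w > 0 and |√w − √10| < |w − 10|/√10 < ϵ.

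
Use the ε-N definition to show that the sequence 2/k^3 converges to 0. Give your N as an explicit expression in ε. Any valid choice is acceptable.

N = (2/ε)^{1/3}

Fix ε > 0. For k ≥ 1, |2/k^3 − 0| = 2/k^3.
2/k^3 < ε ⇔ k^3 > 2/ε ⇔ k > (2/ε)^{1/3}.
Take N = (2/ε)^{1/3}. Then k > N implies 2/k^3 < ε.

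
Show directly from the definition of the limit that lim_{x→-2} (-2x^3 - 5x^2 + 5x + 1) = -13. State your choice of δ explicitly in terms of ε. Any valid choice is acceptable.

Suppose ε > 0. We want δ > 0 such that 0 < |x + 2| < δ implies |(-2x^3 - 5x^2 + 5x + 1) + 13| < ε.
(-2x^3 - 5x^2 + 5x + 1) + 13 = -2x^3 - 5x^2 + 5x + 14 = (x + 2)(-2x^2 - x + 7).
So |(-2x^3 - 5x^2 + 5x + 1) + 13| = |x + 2|·|-2x^2 - x + 7|.
Require δ ≤ 1. Then |x + 2| < 1 gives |x| < 3, and by the triangle inequality |-2x^2 - x + 7| ≤ 2·3^2 + 3 + 7 = 28.
Hence |(-2x^3 - 5x^2 + 5x + 1) + 13| ≤ 28|x + 2| < ε provided |x + 2| < ε/28.
Choosing δ = min(1, ε/28) ensures both conditions, hence |(-2x^3 - 5x^2 + 5x + 1) + 13| < ε.

δ = min(1, ε/28)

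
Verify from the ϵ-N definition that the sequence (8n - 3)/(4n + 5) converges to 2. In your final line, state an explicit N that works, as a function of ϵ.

N = (13/4)/ϵ

Suppose ϵ > 0. For n ≥ 1, |(8n - 3)/(4n + 5) − 2| = |-52|/(4(4n + 5)) = 52/(4(4n + 5)).
Since 4n + 5 ≥ 4n for n ≥ 1, this is ≤ 52/(4·4n) = (13/4)/n.
So |(8n - 3)/(4n + 5) − 2| < ϵ whenever n > (13/4)/ϵ.
Take N = (13/4)/ϵ. If n > N then |(8n - 3)/(4n + 5) − 2| ≤ (13/4)/n < ϵ.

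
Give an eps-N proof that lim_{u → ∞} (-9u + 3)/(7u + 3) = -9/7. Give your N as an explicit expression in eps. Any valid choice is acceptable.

N = (48/49)/eps

Suppose eps > 0. We seek N > 0 such that u > N implies |(-9u + 3)/(7u + 3) + 9/7| < eps.
(-9u + 3)/(7u + 3) + 9/7 = (7(-9u + 3) − (-9)(7u + 3)) / (7(7u + 3)) = 48/(7(7u + 3)).
For u > 0 we have 7u + 3 > 7u, so |(-9u + 3)/(7u + 3) + 9/7| = 48/(7(7u + 3)) < 48/(7·7u) = (48/49)/u.
Thus |(-9u + 3)/(7u + 3) + 9/7| < eps whenever u > (48/49)/eps.
Take N = (48/49)/eps. If u > N then |(-9u + 3)/(7u + 3) + 9/7| < (48/49)/u < eps.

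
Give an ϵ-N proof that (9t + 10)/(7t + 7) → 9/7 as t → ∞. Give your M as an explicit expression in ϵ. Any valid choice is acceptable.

Let ϵ > 0 be given. We seek M > 0 such that t > M implies |(9t + 10)/(7t + 7) − (9/7)| < ϵ.
(9t + 10)/(7t + 7) − (9/7) = (7(9t + 10) − 9(7t + 7)) / (7(7t + 7)) = 7/(7(7t + 7)).
For t > 0 we have 7t + 7 > 7t, so |(9t + 10)/(7t + 7) − (9/7)| = 7/(7(7t + 7)) < 7/(7·7t) = (1/7)/t.
Thus |(9t + 10)/(7t + 7) − (9/7)| < ϵ whenever t > (1/7)/ϵ.
Take M = (1/7)/ϵ. If t > M then |(9t + 10)/(7t + 7) − (9/7)| < (1/7)/t < ϵ.

M = (1/7)/ϵ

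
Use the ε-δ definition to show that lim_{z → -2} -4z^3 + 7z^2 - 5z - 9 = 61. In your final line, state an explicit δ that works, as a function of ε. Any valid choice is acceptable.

δ = min(1, ε/116)

Fix ε > 0. We want δ > 0 such that 0 < |z + 2| < δ implies |(-4z^3 + 7z^2 - 5z - 9) − 61| < ε.
(-4z^3 + 7z^2 - 5z - 9) − 61 = -4z^3 + 7z^2 - 5z - 70 = (z + 2)(-4z^2 + 15z - 35).
So |(-4z^3 + 7z^2 - 5z - 9) − 61| = |z + 2|·|-4z^2 + 15z - 35|.
Require δ ≤ 1. Then |z + 2| < 1 gives |z| < 3, and by the triangle inequality |-4z^2 + 15z - 35| ≤ 4·3^2 + 15·3 + 35 = 116.
Hence |(-4z^3 + 7z^2 - 5z - 9) − 61| ≤ 116|z + 2| < ε provided |z + 2| < ε/116.
Choosing δ = min(1, ε/116) ensures both conditions, hence |(-4z^3 + 7z^2 - 5z - 9) − 61| < ε.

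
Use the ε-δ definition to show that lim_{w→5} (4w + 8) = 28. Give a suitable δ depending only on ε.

δ = ε/4

Let ε > 0. We need δ > 0 so that 0 < |w − 5| < δ implies |(4w + 8) − 28| < ε.
Since (4w + 8) − 28 = 4(w − 5), we have |(4w + 8) − 28| = 4|w − 5|.
Thus it suffices that |w − 5| < ε/4.
Take δ = ε/4. If 0 < |w − 5| < δ then |(4w + 8) − 28| = 4|w − 5| < 4·(ε/4) = ε.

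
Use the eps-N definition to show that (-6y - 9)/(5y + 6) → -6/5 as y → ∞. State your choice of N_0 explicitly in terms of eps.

N_0 = (9/25)/eps

Fix eps > 0. We seek N_0 > 0 such that y > N_0 implies |(-6y - 9)/(5y + 6) + 6/5| < eps.
(-6y - 9)/(5y + 6) + 6/5 = (5(-6y - 9) − (-6)(5y + 6)) / (5(5y + 6)) = -9/(5(5y + 6)).
For y > 0 we have 5y + 6 > 5y, so |(-6y - 9)/(5y + 6) + 6/5| = 9/(5(5y + 6)) < 9/(5·5y) = (9/25)/y.
Thus |(-6y - 9)/(5y + 6) + 6/5| < eps whenever y > (9/25)/eps.
Take N_0 = (9/25)/eps. If y > N_0 then |(-6y - 9)/(5y + 6) + 6/5| < (9/25)/y < eps.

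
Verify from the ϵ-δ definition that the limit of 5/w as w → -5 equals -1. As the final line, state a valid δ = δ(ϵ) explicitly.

Fix ϵ > 0. We seek δ > 0 such that 0 < |w + 5| < δ implies |5/w + 1| < ϵ.
|5/w + 1| = 5·|-5 − w|/(5·|w|) = 5|w + 5|/(5|w|).
Require δ ≤ 5/2 so that |w| > 5 − 5/2 = 5/2, hence 5|w| > 25/2.
Then |5/w + 1| < 5|w + 5|/(25/2), which is < ϵ when |w + 5| < (5/2)ϵ.
Take δ = min(5/2, (5/2)ϵ). Then 0 < |w + 5| < δ gives both |w + 5| < 5/2 and |w + 5| < (5/2)ϵ, so |5/w + 1| < ϵ.

δ = min(5/2, (5/2)ϵ)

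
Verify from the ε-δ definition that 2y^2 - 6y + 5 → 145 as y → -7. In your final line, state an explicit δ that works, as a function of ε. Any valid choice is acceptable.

Suppose ε > 0. We want δ > 0 such that 0 < |y + 7| < δ implies |(2y^2 - 6y + 5) − 145| < ε.
(2y^2 - 6y + 5) − 145 = 2y^2 - 6y - 140 = (y + 7)(2y - 20).
So |(2y^2 - 6y + 5) − 145| = |y + 7|·|2y - 20|.
Require δ ≤ 2. Then |y + 7| < 2 gives |y| < 9, and by the triangle inequality |2y - 20| ≤ 2·9 + 20 = 38.
Hence |(2y^2 - 6y + 5) − 145| ≤ 38|y + 7| < ε provided |y + 7| < ε/38.
Take δ = min(2, ε/38). Then 0 < |y + 7| < δ gives both |y + 7| < 2 and |y + 7| < ε/38, so |(2y^2 - 6y + 5) − 145| < ε.

δ = min(2, ε/38)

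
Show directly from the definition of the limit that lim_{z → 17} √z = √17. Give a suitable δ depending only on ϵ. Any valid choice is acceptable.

Suppose ϵ > 0. We want δ > 0 such that 0 < |z − 17| < δ implies |√z − √17| < ϵ.
Rationalise: √z − √17 = (z − 17)/(√z + √17), so |√z − √17| = |z − 17|/(√z + √17).
Restrict δ ≤ 17 so that |z − 17| < 17 forces z > 0, and then √z + √17 > √17.
Hence |√z − √17| < |z − 17|/√17, which is < ϵ once |z − 17| < √17·ϵ.
Take δ = min(17, √17·ϵ). If 0 < |z − 17| < δ then z > 0 and |√z − √17| < |z − 17|/√17 < ϵ.

δ = min(17, √17·ϵ)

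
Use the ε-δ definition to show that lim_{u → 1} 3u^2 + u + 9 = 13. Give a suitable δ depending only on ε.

δ = min(1, ε/10)

Fix ε > 0. We want δ > 0 such that 0 < |u − 1| < δ implies |(3u^2 + u + 9) − 13| < ε.
(3u^2 + u + 9) − 13 = 3u^2 + u - 4 = (u − 1)(3u + 4).
So |(3u^2 + u + 9) − 13| = |u − 1|·|3u + 4|.
Require δ ≤ 1. Then |u − 1| < 1 gives |u| < 2, and by the triangle inequality |3u + 4| ≤ 3·2 + 4 = 10.
Hence |(3u^2 + u + 9) − 13| ≤ 10|u − 1| < ε provided |u − 1| < ε/10.
Take δ = min(1, ε/10). Then 0 < |u − 1| < δ gives both |u − 1| < 1 and |u − 1| < ε/10, so |(3u^2 + u + 9) − 13| < ε.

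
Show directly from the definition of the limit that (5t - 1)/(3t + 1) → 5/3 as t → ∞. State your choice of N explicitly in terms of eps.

N = (8/9)/eps

Let eps > 0 be given. We seek N > 0 such that t > N implies |(5t - 1)/(3t + 1) − (5/3)| < eps.
(5t - 1)/(3t + 1) − (5/3) = (3(5t - 1) − 5(3t + 1)) / (3(3t + 1)) = -8/(3(3t + 1)).
For t > 0 we have 3t + 1 > 3t, so |(5t - 1)/(3t + 1) − (5/3)| = 8/(3(3t + 1)) < 8/(3·3t) = (8/9)/t.
Thus |(5t - 1)/(3t + 1) − (5/3)| < eps whenever t > (8/9)/eps.
Take N = (8/9)/eps. If t > N then |(5t - 1)/(3t + 1) − (5/3)| < (8/9)/t < eps.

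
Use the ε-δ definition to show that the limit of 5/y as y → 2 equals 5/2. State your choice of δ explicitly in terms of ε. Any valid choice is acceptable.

δ = min(1, (2/5)ε)

Let ε > 0. We seek δ > 0 such that 0 < |y − 2| < δ implies |5/y − (5/2)| < ε.
|5/y − (5/2)| = 5·|2 − y|/(2·|y|) = 5|y − 2|/(2|y|).
Restrict δ ≤ 1. Then |y − 2| < 1 gives |y| > 1, so 2|y| > 2.
Then |5/y − (5/2)| < 5|y − 2|/2, which is < ε when |y − 2| < (2/5)ε.
Take δ = min(1, (2/5)ε). Then 0 < |y − 2| < δ gives both |y − 2| < 1 and |y − 2| < (2/5)ε, so |5/y − (5/2)| < ε.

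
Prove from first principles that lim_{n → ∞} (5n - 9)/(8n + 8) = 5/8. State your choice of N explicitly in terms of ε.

N = (7/4)/ε

Let ε > 0 be given. For n ≥ 1, |(5n - 9)/(8n + 8) − (5/8)| = |-112|/(8(8n + 8)) = 112/(8(8n + 8)).
Since 8n + 8 ≥ 8n for n ≥ 1, this is ≤ 112/(8·8n) = (7/4)/n.
So |(5n - 9)/(8n + 8) − (5/8)| < ε whenever n > (7/4)/ε.
Take N = (7/4)/ε. If n > N then |(5n - 9)/(8n + 8) − (5/8)| ≤ (7/4)/n < ε.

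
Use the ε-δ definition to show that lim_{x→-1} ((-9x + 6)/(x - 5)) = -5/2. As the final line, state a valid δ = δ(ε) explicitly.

Let ε > 0. We want δ > 0 with 0 < |x + 1| < δ ⇒ |(-9x + 6)/(x - 5) + 5/2| < ε.
Combining over a common denominator, (-9x + 6)/(x - 5) + 5/2 = [(-9x + 6)·(-6) − 15·(x - 5)] / [(-6)·(x - 5)] = 39(x + 1) / ((-6)(x - 5)).
So |(-9x + 6)/(x - 5) + 5/2| = 39|x + 1| / (6·|x − 5|).
Restrict δ ≤ 3. Then |x + 1| < 3 gives |x − 5| = |(x + 1) + (-6)| ≥ 6 − 3 = 3.
Hence |(-9x + 6)/(x - 5) + 5/2| < 39|x + 1|/(6·3) = (13/6)|x + 1|, which is < ε once |x + 1| < (6/13)ε.
Take δ = min(3, (6/13)ε). Then 0 < |x + 1| < δ forces both bounds, so |(-9x + 6)/(x - 5) + 5/2| < ε.

δ = min(3, (6/13)ε)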